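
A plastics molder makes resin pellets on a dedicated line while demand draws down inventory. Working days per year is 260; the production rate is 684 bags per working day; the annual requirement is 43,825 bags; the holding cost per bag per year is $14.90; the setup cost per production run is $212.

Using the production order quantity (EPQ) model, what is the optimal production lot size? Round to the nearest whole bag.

1,286 bags

Daily demand d = 43,825/260 = 168.558; p = 684; 1 − d/p = 0.75357
EPQ = √(2DS / (H(1 − d/p)))
    = √(2 × 43,825 × 212 / (14.9 × 0.75357)) ≈ 1,286.44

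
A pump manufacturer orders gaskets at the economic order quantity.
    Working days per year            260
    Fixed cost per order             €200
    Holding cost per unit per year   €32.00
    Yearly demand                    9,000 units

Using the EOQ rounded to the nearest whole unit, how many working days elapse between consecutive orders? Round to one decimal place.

EOQ = √(2DS/H) = √(2 × 9,000 × 200 / 32)
    = √(112,500.00) ≈ 335.41 → Q = 335 units
Days between orders = 260 / (D/Q) = 260 / 26.866 ≈ 9.678

9.7 days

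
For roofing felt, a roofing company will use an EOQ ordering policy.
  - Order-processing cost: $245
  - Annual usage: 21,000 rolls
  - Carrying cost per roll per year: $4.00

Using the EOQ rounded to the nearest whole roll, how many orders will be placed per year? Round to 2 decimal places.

2DS/H = 2·21,000·245/4 = 2,572,500.00
EOQ = √2,572,500.00 ≈ 1,603.90 → Q = 1,604
Orders per year = D/Q = 21,000 / 1,604 = 13.092

13.09 orders per year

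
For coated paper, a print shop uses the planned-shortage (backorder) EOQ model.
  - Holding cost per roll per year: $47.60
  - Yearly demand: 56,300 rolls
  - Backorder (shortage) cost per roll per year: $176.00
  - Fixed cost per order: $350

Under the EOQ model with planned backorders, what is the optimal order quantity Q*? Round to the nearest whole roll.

Q* = √(2DS/H) · √((H + b)/b)
   = √(2 × 56,300 × 350 / 47.6) · √((47.6 + 176) / 176)
   = 909.913 × 1.1271 ≈ 1,025.60

1,026 rolls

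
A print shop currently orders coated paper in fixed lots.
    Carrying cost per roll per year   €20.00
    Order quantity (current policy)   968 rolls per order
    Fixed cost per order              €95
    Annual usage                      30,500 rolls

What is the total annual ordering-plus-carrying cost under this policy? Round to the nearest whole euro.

€12,673

Ordering: D/Q × S = 30,500/968 × €95 = €2,993.29
Holding:  Q/2 × H = 968/2 × €20 = €9,680.00
Total = €2,993.29 + €9,680.00 = €12,673.29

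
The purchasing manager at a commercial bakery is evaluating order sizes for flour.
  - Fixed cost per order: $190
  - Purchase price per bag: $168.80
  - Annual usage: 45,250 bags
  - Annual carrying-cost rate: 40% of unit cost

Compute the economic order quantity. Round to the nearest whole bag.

505 bags

Holding cost per bag per year: H = 40% × $168.8 = $67.5200
Q* = √(2·D·S / H) = √(2·45,250·190 / 67.52) = √254,665.3 ≈ 504.64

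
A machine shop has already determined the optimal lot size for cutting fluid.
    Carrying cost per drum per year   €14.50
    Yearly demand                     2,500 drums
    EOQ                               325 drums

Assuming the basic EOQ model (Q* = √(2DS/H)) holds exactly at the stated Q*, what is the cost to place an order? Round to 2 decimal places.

From Q* = √(2DS/H) ⇒ Q*² = 2DS/H.
S = Q²H / (2D) = 325² × 14.5 / (2 × 2,500) = 306.3125

€306.31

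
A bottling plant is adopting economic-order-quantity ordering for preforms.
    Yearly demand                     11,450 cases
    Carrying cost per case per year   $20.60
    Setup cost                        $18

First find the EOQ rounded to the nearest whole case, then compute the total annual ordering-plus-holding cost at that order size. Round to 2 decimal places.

Q* = √(2·D·S / H) = √(2·11,450·18 / 20.6) = √20,009.7 ≈ 141.46 → Q = 141 cases
Ordering: D/Q × S = 11,450/141 × $18 = $1,461.70
Holding:  Q/2 × H = 141/2 × $20.6 = $1,452.30
Total = $1,461.70 + $1,452.30 = $2,914.00

$2,914.00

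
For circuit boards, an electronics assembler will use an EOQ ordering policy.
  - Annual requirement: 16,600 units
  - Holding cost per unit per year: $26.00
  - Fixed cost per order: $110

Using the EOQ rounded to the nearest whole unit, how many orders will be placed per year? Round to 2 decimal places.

44.27 orders per year

Q* = √(2·D·S / H) = √(2·16,600·110 / 26) = √140,461.5 ≈ 374.78 → Q = 375
N = D/Q = 16,600/375 ≈ 44.267 orders/yr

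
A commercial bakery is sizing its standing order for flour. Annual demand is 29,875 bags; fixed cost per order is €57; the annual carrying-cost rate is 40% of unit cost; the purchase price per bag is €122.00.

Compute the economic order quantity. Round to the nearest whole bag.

264 bags

Holding cost per bag per year: H = 40% × €122 = €48.8000
EOQ = √(2DS/H) = √(2 × 29,875 × 57 / 48.8)
    = √(69,789.96) ≈ 264.18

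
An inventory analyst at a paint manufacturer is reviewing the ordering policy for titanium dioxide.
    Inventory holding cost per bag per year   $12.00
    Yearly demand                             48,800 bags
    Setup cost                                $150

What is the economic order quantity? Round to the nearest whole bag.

1,105 bags

2DS/H = 2·48,800·150/12 = 1,220,000.00
EOQ = √1,220,000.00 ≈ 1,104.54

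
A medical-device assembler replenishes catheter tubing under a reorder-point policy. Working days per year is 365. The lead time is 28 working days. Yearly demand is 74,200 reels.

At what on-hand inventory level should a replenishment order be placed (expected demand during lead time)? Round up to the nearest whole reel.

5,693 reels

Daily demand d = 74,200 / 365 = 203.288 reels/day
Demand during lead time = 203.288 × 28 = 5,692.05
Reorder point = 5,692.05 → round up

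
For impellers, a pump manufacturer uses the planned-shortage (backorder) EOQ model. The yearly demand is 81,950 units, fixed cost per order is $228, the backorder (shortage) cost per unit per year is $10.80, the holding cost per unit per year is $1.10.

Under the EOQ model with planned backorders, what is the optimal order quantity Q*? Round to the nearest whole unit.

Q* = √(2DS/H) · √((H + b)/b)
   = √(2 × 81,950 × 228 / 1.1) · √((1.1 + 10.8) / 10.8)
   = 5,828.550 × 1.0497 ≈ 6,118.18

6,118 units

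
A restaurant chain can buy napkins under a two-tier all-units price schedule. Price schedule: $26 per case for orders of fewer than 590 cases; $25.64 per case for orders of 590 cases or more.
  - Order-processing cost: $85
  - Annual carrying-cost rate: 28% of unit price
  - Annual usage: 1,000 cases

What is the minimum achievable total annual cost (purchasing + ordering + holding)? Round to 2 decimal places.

H₁ = 28%×$26 = $7.2800;  H₂ = 28%×$25.64 = $7.1792
EOQ₁ = √(2×1,000×85/7.2800) = 152.81  (< 590, feasible at tier 1)
EOQ₂ = √(2×1,000×85/7.1792) = 153.88  (< 590 → use Q = 590 at tier-2 price)
TC(tier 1 (EOQ₁), Q≈152.8) = $27,112.47
TC(tier 2, Q≈590.0) = $27,901.93
Minimum at tier 1 (EOQ₁): $27,112.47

$27,112.47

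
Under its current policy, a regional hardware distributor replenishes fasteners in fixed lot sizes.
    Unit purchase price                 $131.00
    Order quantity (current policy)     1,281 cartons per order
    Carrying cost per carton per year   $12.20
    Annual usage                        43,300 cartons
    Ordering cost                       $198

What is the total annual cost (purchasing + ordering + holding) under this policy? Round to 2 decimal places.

Orders/yr = 43,300/1,281 = 33.802; ordering cost = 33.802 × $198 = $6,692.74
Average inventory = 1,281/2 = 640.5; holding cost = 640.5 × $12.2 = $7,814.10
Purchase cost = D·C = 43,300 × 131 = $5,672,300.00
Total = $6,692.74 + $7,814.10 + $5,672,300.00 = $5,686,806.84

$5,686,806.84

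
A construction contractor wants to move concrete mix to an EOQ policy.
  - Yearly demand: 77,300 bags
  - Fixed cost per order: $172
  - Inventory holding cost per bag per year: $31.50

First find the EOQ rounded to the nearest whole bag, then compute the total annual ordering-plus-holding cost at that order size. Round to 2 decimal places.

$28,941.71

EOQ = √(2DS/H) = √(2 × 77,300 × 172 / 31.5)
    = √(844,165.08) ≈ 918.78 → Q = 919 bags
Annual ordering cost = (D/Q)·S = (77,300/919) × 172 = $14,467.46
Annual holding cost  = (Q/2)·H = (919/2) × 31.5 = $14,474.25
Total = $14,467.46 + $14,474.25 = $28,941.71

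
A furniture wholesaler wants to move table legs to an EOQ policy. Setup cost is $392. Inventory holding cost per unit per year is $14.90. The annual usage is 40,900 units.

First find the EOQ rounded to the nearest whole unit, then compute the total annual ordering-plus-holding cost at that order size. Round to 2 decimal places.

$21,858.12

Optimal lot size Q* = (2 × 40,900 × $392 / $14.9)^½ ≈ 1,466.99 → Q = 1,467 units
Ordering: D/Q × S = 40,900/1,467 × $392 = $10,928.97
Holding:  Q/2 × H = 1,467/2 × $14.9 = $10,929.15
Total = $10,928.97 + $10,929.15 = $21,858.12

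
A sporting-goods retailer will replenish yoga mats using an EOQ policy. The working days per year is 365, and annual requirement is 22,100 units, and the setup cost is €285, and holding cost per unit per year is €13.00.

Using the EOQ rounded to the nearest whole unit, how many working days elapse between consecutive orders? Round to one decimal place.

16.3 days

Optimal lot size Q* = (2 × 22,100 × €285 / €13)^½ ≈ 984.38 → Q = 984 units
Days between orders = 365 / (D/Q) = 365 / 22.459 ≈ 16.252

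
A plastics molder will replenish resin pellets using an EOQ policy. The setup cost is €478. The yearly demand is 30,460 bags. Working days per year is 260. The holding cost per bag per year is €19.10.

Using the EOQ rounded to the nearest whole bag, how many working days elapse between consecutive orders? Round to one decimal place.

10.5 days

EOQ = √(2DS/H) = √(2 × 30,460 × 478 / 19.1)
    = √(1,524,594.76) ≈ 1,234.74 → Q = 1,235 bags
Days between orders = 260 / (D/Q) = 260 / 24.664 ≈ 10.542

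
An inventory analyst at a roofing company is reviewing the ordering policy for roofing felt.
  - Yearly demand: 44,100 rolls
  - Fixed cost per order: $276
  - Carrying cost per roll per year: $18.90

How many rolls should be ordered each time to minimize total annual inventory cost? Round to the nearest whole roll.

Q* = √(2·D·S / H) = √(2·44,100·276 / 18.9) = √1,288,000.0 ≈ 1,134.90

1,135 rolls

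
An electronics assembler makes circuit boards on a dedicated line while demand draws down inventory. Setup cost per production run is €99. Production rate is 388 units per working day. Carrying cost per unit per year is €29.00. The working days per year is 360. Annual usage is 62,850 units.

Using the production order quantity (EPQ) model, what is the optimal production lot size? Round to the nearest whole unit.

883 units

Daily demand d = 62,850/360 = 174.583; p = 388; 1 − d/p = 0.55004
EPQ = √(2DS / (H(1 − d/p)))
    = √(2 × 62,850 × 99 / (29 × 0.55004)) ≈ 883.26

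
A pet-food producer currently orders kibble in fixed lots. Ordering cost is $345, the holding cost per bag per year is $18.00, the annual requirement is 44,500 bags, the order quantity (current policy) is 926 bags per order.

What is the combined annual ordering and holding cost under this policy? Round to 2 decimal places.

Ordering: D/Q × S = 44,500/926 × $345 = $16,579.37
Holding:  Q/2 × H = 926/2 × $18 = $8,334.00
Total = $16,579.37 + $8,334.00 = $24,913.37

$24,913.37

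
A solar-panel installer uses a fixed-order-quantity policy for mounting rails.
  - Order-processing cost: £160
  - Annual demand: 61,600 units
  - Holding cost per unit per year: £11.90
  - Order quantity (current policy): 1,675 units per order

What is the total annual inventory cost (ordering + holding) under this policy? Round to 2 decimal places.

Orders/yr = 61,600/1,675 = 36.776; ordering cost = 36.776 × £160 = £5,884.18
Average inventory = 1,675/2 = 837.5; holding cost = 837.5 × £11.9 = £9,966.25
Total = £5,884.18 + £9,966.25 = £15,850.43

£15,850.43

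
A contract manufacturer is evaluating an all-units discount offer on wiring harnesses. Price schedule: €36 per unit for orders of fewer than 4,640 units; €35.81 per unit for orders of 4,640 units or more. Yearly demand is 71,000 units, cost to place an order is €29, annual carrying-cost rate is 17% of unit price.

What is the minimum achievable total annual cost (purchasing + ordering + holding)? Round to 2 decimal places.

H₁ = 17%×€36 = €6.1200;  H₂ = 17%×€35.81 = €6.0877
EOQ₁ = √(2×71,000×29/6.1200) = 820.29  (< 4,640, feasible at tier 1)
EOQ₂ = √(2×71,000×29/6.0877) = 822.46  (< 4,640 → use Q = 4,640 at tier-2 price)
TC(tier 1 (EOQ₁), Q≈820.3) = €2,561,020.18
TC(tier 2, Q≈4,640.0) = €2,557,077.21
Minimum at tier 2: €2,557,077.21

€2,557,077.21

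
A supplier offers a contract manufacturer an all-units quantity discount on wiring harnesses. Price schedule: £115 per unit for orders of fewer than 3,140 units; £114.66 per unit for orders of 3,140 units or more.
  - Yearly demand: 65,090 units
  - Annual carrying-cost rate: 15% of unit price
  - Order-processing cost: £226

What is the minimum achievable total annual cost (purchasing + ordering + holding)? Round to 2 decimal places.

£7,494,906.65

H₁ = 15%×£115 = £17.2500;  H₂ = 15%×£114.66 = £17.1990
EOQ₁ = √(2×65,090×226/17.2500) = 1,305.97  (< 3,140, feasible at tier 1)
EOQ₂ = √(2×65,090×226/17.1990) = 1,307.90  (< 3,140 → use Q = 3,140 at tier-2 price)
TC(tier 1 (EOQ₁), Q≈1,306.0) = £7,507,877.91
TC(tier 2, Q≈3,140.0) = £7,494,906.65
Minimum at tier 2: £7,494,906.65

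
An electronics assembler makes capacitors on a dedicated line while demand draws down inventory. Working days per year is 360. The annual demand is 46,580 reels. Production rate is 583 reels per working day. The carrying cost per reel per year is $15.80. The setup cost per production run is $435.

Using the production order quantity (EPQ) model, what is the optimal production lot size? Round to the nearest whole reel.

1,816 reels

d = 46,580/360 = 129.3889 reels/day;  effective holding cost H(1 − d/p) = 15.8·(1 − 129.3889/583) = 12.29341
Q* = √(2DS / H_eff) = √(2·46,580·435 / 12.29341) ≈ 1,815.61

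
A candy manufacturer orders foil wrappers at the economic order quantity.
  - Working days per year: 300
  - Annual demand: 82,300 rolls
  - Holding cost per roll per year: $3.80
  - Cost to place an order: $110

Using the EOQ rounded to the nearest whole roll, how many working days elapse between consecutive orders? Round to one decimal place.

8.0 days

Q* = √(2·D·S / H) = √(2·82,300·110 / 3.8) = √4,764,736.8 ≈ 2,182.83 → Q = 2,183 rolls
Cycle time = (working days × Q)/D = (300 × 2,183) / 82,300 = 7.957 days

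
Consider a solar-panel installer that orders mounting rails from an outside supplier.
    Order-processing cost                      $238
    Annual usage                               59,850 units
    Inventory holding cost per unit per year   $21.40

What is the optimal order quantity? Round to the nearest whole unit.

EOQ = √(2DS/H) = √(2 × 59,850 × 238 / 21.4)
    = √(1,331,242.99) ≈ 1,153.80

1,154 units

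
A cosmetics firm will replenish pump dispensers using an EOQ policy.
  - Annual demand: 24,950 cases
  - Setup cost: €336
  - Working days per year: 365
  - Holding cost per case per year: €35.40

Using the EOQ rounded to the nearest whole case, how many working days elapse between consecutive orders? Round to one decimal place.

10.1 days

EOQ = √(2DS/H) = √(2 × 24,950 × 336 / 35.4)
    = √(473,627.12) ≈ 688.21 → Q = 688 cases
Days between orders = 365 / (D/Q) = 365 / 36.265 ≈ 10.065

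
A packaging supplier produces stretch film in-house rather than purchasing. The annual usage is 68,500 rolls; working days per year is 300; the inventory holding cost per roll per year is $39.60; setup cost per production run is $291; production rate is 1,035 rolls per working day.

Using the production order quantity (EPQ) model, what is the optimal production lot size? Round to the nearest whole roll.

1,137 rolls

d = 68,500/300 = 228.3333 rolls/day;  effective holding cost H(1 − d/p) = 39.6·(1 − 228.3333/1035) = 30.86377
Q* = √(2DS / H_eff) = √(2·68,500·291 / 30.86377) ≈ 1,136.53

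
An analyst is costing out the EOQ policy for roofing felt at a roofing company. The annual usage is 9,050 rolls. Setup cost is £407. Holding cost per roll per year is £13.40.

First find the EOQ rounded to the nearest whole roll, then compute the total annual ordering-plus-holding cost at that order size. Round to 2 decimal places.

£9,935.48

2DS/H = 2·9,050·407/13.4 = 549,753.73
EOQ = √549,753.73 ≈ 741.45 → Q = 741 rolls
Orders/yr = 9,050/741 = 12.213; ordering cost = 12.213 × £407 = £4,970.78
Average inventory = 741/2 = 370.5; holding cost = 370.5 × £13.4 = £4,964.70
Total = £4,970.78 + £4,964.70 = £9,935.48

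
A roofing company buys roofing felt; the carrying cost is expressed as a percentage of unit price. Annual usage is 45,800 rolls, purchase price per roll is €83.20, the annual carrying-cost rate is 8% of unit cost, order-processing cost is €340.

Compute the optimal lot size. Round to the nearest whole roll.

H = i·C = 0.08 × €83.2 = €6.6560 per roll-year
EOQ = √(2DS/H) = √(2 × 45,800 × 340 / 6.656)
    = √(4,679,086.54) ≈ 2,163.12

2,163 rolls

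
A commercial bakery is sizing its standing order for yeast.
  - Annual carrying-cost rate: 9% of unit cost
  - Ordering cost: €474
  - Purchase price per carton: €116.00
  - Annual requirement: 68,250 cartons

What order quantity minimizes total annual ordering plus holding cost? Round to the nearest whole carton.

Carrying cost H = €116 × 9% = €10.4400/carton/yr
Optimal lot size Q* = (2 × 68,250 × €474 / €10.44)^½ ≈ 2,489.46

2,489 cartons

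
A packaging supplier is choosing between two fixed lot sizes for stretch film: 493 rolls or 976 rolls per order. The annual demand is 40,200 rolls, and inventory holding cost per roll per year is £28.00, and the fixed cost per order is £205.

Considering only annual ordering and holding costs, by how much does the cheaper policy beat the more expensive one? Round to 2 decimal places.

TC(Q) = (D/Q)S + (Q/2)H
TC(493) = (40,200/493)×205 + (493/2)×28 = £23,618.02
TC(976) = (40,200/976)×205 + (976/2)×28 = £22,107.65
Lots of 976 are cheaper by £1,510.38.

£1,510.38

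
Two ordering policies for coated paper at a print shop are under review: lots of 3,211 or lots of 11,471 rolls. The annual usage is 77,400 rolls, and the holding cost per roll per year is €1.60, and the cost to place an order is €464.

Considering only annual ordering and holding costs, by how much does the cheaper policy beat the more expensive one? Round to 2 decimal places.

€1,445.74

Annual cost at Q: ordering D·S/Q plus holding Q·H/2.
TC(3,211) = (77,400/3,211)×464 + (3,211/2)×1.6 = €13,753.35
TC(11,471) = (77,400/11,471)×464 + (11,471/2)×1.6 = €12,307.62
Lots of 11,471 are cheaper by €1,445.74.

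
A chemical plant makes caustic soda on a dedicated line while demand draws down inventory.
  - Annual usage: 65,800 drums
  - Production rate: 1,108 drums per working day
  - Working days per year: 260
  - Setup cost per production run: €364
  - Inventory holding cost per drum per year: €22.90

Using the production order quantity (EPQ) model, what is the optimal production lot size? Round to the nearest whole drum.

d = 65,800/260 = 253.0769 drums/day;  effective holding cost H(1 − d/p) = 22.9·(1 − 253.0769/1108) = 17.66944
Q* = √(2DS / H_eff) = √(2·65,800·364 / 17.66944) ≈ 1,646.52

1,647 drums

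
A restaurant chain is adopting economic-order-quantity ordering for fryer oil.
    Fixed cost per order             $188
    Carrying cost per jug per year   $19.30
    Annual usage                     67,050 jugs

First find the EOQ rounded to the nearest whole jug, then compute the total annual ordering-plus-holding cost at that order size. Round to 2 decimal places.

$22,058.30

2DS/H = 2·67,050·188/19.3 = 1,306,259.07
EOQ = √1,306,259.07 ≈ 1,142.92 → Q = 1,143 jugs
Orders/yr = 67,050/1,143 = 58.661; ordering cost = 58.661 × $188 = $11,028.35
Average inventory = 1,143/2 = 571.5; holding cost = 571.5 × $19.3 = $11,029.95
Total = $11,028.35 + $11,029.95 = $22,058.30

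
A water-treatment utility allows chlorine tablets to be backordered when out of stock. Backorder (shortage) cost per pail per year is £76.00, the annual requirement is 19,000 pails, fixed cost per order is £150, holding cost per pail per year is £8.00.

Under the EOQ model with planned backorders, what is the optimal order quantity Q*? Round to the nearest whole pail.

887 pails

Q* = √(2DS/H) · √((H + b)/b)
   = √(2 × 19,000 × 150 / 8) · √((8 + 76) / 76)
   = 844.097 × 1.0513 ≈ 887.41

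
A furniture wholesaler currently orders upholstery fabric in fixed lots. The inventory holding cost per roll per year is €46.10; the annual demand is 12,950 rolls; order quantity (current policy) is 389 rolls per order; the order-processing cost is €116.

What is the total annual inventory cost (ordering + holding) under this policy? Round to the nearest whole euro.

Ordering: D/Q × S = 12,950/389 × €116 = €3,861.70
Holding:  Q/2 × H = 389/2 × €46.1 = €8,966.45
Total = €3,861.70 + €8,966.45 = €12,828.15

€12,828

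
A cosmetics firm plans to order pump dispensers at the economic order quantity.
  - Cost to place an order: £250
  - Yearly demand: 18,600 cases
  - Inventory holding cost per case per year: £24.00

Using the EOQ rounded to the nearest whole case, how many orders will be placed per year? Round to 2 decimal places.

Q* = √(2·D·S / H) = √(2·18,600·250 / 24) = √387,500.0 ≈ 622.49 → Q = 622
Orders per year = D/Q = 18,600 / 622 = 29.904

29.90 orders per year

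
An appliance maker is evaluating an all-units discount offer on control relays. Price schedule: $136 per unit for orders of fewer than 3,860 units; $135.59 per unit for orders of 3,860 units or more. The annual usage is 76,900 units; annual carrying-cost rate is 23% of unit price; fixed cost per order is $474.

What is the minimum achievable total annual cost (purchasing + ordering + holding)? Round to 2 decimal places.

$10,496,502.56

H₁ = 23%×$136 = $31.2800;  H₂ = 23%×$135.59 = $31.1857
EOQ₁ = √(2×76,900×474/31.2800) = 1,526.63  (< 3,860, feasible at tier 1)
EOQ₂ = √(2×76,900×474/31.1857) = 1,528.94  (< 3,860 → use Q = 3,860 at tier-2 price)
TC(tier 1 (EOQ₁), Q≈1,526.6) = $10,506,153.01
TC(tier 2, Q≈3,860.0) = $10,496,502.56
Minimum at tier 2: $10,496,502.56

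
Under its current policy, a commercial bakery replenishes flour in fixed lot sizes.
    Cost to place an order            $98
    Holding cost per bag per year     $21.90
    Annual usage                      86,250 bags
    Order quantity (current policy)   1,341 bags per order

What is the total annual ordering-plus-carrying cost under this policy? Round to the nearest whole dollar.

Orders/yr = 86,250/1,341 = 64.318; ordering cost = 64.318 × $98 = $6,303.13
Average inventory = 1,341/2 = 670.5; holding cost = 670.5 × $21.9 = $14,683.95
Total = $6,303.13 + $14,683.95 = $20,987.08

$20,987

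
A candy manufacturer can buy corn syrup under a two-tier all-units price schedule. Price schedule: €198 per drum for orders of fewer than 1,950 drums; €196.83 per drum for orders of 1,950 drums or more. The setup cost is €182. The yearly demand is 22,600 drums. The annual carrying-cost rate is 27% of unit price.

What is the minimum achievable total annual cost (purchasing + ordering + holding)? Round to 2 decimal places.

H₁ = 27%×€198 = €53.4600;  H₂ = 27%×€196.83 = €53.1441
EOQ₁ = √(2×22,600×182/53.4600) = 392.27  (< 1,950, feasible at tier 1)
EOQ₂ = √(2×22,600×182/53.1441) = 393.44  (< 1,950 → use Q = 1,950 at tier-2 price)
TC(tier 1 (EOQ₁), Q≈392.3) = €4,495,771.01
TC(tier 2, Q≈1,950.0) = €4,502,282.83
Minimum at tier 1 (EOQ₁): €4,495,771.01

€4,495,771.01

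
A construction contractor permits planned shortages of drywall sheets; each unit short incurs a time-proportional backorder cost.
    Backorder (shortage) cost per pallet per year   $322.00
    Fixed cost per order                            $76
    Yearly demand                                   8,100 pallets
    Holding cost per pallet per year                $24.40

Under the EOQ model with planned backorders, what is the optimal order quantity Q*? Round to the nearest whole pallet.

Q* = √(2DS/H) · √((H + b)/b)
   = √(2 × 8,100 × 76 / 24.4) · √((24.4 + 322) / 322)
   = 224.631 × 1.0372 ≈ 232.99

233 pallets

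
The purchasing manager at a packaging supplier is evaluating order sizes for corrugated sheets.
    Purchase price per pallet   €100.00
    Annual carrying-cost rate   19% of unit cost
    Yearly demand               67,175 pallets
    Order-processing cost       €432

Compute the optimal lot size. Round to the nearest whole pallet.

Carrying cost H = €100 × 19% = €19.0000/pallet/yr
2DS/H = 2·67,175·432/19 = 3,054,694.74
EOQ = √3,054,694.74 ≈ 1,747.77

1,748 pallets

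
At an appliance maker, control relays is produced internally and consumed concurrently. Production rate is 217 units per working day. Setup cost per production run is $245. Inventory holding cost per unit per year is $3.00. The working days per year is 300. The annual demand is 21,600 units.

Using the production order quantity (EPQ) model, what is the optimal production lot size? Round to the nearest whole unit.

Daily demand d = 21,600/300 = 72.000; p = 217; 1 − d/p = 0.66820
EPQ = √(2DS / (H(1 − d/p)))
    = √(2 × 21,600 × 245 / (3 × 0.66820)) ≈ 2,297.79

2,298 units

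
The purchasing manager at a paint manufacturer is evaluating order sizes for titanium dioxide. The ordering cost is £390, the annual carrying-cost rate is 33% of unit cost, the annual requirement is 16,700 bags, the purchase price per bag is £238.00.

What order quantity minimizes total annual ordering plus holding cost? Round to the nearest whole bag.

Holding cost per bag per year: H = 33% × £238 = £78.5400
Q* = √(2·D·S / H) = √(2·16,700·390 / 78.54) = √165,851.8 ≈ 407.25

407 bags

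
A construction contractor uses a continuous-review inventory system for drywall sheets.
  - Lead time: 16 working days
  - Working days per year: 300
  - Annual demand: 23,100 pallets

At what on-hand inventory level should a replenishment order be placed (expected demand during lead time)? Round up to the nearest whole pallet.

1,232 pallets

Daily demand d = 23,100 / 300 = 77.000 pallets/day
Demand during lead time = 77.000 × 16 = 1,232.00
Reorder point = 1,232.00 → round up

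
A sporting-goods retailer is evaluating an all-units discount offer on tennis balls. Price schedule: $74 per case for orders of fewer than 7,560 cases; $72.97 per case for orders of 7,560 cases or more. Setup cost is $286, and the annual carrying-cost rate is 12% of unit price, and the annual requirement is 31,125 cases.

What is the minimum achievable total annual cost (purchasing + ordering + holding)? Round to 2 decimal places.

H₁ = 12%×$74 = $8.8800;  H₂ = 12%×$72.97 = $8.7564
EOQ₁ = √(2×31,125×286/8.8800) = 1,415.94  (< 7,560, feasible at tier 1)
EOQ₂ = √(2×31,125×286/8.7564) = 1,425.90  (< 7,560 → use Q = 7,560 at tier-2 price)
TC(tier 1 (EOQ₁), Q≈1,415.9) = $2,315,823.59
TC(tier 2, Q≈7,560.0) = $2,305,467.92
Minimum at tier 2: $2,305,467.92

$2,305,467.92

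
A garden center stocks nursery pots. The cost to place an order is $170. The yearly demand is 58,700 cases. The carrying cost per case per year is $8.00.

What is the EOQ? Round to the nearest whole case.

1,579 cases

Q* = √(2·D·S / H) = √(2·58,700·170 / 8) = √2,494,750.0 ≈ 1,579.48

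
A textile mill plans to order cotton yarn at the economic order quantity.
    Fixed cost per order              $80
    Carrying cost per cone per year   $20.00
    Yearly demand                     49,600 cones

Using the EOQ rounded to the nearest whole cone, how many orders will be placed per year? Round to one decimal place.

Optimal lot size Q* = (2 × 49,600 × $80 / $20)^½ ≈ 629.92 → Q = 630
Orders per year = D/Q = 49,600 / 630 = 78.730

78.7 orders per year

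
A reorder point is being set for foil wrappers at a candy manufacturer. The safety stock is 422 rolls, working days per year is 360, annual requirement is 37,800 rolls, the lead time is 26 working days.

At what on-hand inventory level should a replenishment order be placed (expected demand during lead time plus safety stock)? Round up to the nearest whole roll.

3,152 rolls

Daily demand d = 37,800 / 360 = 105.000 rolls/day
Demand during lead time = 105.000 × 26 = 2,730.00
Reorder point = 2,730.00 + 422 = 3,152.00 → round up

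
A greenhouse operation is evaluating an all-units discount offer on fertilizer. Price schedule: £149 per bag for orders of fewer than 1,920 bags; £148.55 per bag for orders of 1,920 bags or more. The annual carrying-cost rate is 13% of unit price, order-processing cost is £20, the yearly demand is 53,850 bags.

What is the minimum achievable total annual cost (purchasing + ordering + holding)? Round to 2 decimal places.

H₁ = 13%×£149 = £19.3700;  H₂ = 13%×£148.55 = £19.3115
EOQ₁ = √(2×53,850×20/19.3700) = 333.47  (< 1,920, feasible at tier 1)
EOQ₂ = √(2×53,850×20/19.3115) = 333.98  (< 1,920 → use Q = 1,920 at tier-2 price)
TC(tier 1 (EOQ₁), Q≈333.5) = £8,030,109.33
TC(tier 2, Q≈1,920.0) = £8,018,517.48
Minimum at tier 2: £8,018,517.48

£8,018,517.48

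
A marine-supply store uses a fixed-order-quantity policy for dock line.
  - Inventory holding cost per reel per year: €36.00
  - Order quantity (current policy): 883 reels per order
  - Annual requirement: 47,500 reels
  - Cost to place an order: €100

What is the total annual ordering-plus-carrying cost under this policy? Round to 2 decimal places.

Orders/yr = 47,500/883 = 53.794; ordering cost = 53.794 × €100 = €5,379.39
Average inventory = 883/2 = 441.5; holding cost = 441.5 × €36 = €15,894.00
Total = €5,379.39 + €15,894.00 = €21,273.39

€21,273.39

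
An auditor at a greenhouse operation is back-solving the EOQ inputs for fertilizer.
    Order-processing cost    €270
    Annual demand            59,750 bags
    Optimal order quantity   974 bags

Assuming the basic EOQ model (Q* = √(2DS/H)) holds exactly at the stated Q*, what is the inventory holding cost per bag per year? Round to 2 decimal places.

€34.01

EOQ relation: Q² = 2DS/H, so rearrange for the unknown.
H = 2DS / Q² = 2 × 59,750 × 270 / 974² = 34.0106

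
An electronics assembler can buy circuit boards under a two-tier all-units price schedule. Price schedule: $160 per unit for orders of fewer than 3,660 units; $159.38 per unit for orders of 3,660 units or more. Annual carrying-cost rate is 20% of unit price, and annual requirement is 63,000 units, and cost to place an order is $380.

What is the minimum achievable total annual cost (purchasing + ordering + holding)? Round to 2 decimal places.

H₁ = 20%×$160 = $32.0000;  H₂ = 20%×$159.38 = $31.8760
EOQ₁ = √(2×63,000×380/32.0000) = 1,223.21  (< 3,660, feasible at tier 1)
EOQ₂ = √(2×63,000×380/31.8760) = 1,225.59  (< 3,660 → use Q = 3,660 at tier-2 price)
TC(tier 1 (EOQ₁), Q≈1,223.2) = $10,119,142.82
TC(tier 2, Q≈3,660.0) = $10,105,814.06
Minimum at tier 2: $10,105,814.06

$10,105,814.06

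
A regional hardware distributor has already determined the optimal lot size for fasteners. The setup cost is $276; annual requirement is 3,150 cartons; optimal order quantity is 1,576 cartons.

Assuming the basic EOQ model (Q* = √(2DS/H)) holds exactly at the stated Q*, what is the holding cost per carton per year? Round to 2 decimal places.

From Q* = √(2DS/H) ⇒ Q*² = 2DS/H.
H = 2DS / Q² = 2 × 3,150 × 276 / 1,576² = 0.7001

$0.70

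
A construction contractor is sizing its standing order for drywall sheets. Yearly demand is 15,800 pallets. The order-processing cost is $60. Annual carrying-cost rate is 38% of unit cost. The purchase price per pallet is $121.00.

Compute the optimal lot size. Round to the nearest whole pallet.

Holding cost per pallet per year: H = 38% × $121 = $45.9800
Optimal lot size Q* = (2 × 15,800 × $60 / $45.98)^½ ≈ 203.06

203 pallets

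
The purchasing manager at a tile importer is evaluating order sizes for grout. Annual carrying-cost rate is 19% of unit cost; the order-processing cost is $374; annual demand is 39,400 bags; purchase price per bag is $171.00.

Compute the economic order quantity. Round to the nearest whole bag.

952 bags

Carrying cost H = $171 × 19% = $32.4900/bag/yr
Q* = √(2·D·S / H) = √(2·39,400·374 / 32.49) = √907,085.3 ≈ 952.41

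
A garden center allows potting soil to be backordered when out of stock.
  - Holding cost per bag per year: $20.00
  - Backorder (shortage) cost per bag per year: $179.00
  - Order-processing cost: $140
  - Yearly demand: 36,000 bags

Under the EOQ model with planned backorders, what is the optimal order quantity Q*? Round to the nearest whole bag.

749 bags

Basic EOQ = √(2·36,000·140/20) = 709.930
Backorder adjustment √((H+b)/b) = √((20+179)/179) = 1.0544
Q* = 709.930 × 1.0544 ≈ 748.54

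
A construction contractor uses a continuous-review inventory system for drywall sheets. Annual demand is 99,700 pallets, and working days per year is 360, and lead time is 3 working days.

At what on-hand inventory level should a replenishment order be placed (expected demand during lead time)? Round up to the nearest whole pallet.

Daily demand d = 99,700 / 360 = 276.944 pallets/day
Demand during lead time = 276.944 × 3 = 830.83
Reorder point = 830.83 → round up

831 pallets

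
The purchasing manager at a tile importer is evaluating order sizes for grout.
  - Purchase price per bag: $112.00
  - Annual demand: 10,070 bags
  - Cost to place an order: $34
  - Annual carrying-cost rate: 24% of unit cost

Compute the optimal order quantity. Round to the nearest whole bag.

160 bags

Holding cost per bag per year: H = 24% × $112 = $26.8800
Optimal lot size Q* = (2 × 10,070 × $34 / $26.88)^½ ≈ 159.61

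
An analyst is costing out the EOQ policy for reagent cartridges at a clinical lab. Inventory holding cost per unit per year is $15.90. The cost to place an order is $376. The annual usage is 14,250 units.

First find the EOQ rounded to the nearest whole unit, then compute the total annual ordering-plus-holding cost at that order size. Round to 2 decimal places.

$13,053.14

Q* = √(2·D·S / H) = √(2·14,250·376 / 15.9) = √673,962.3 ≈ 820.95 → Q = 821 units
Orders/yr = 14,250/821 = 17.357; ordering cost = 17.357 × $376 = $6,526.19
Average inventory = 821/2 = 410.5; holding cost = 410.5 × $15.9 = $6,526.95
Total = $6,526.19 + $6,526.95 = $13,053.14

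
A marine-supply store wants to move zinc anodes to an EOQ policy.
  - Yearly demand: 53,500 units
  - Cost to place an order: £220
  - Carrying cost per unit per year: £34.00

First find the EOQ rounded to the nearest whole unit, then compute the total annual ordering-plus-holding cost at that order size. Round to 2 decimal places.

£28,290.63

Optimal lot size Q* = (2 × 53,500 × £220 / £34)^½ ≈ 832.08 → Q = 832 units
Orders/yr = 53,500/832 = 64.303; ordering cost = 64.303 × £220 = £14,146.63
Average inventory = 832/2 = 416; holding cost = 416 × £34 = £14,144.00
Total = £14,146.63 + £14,144.00 = £28,290.63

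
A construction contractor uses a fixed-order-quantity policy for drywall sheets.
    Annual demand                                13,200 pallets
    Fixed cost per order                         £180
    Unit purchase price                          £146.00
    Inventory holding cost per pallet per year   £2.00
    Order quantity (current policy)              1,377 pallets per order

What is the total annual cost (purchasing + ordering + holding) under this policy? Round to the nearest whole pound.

£1,930,302

Orders/yr = 13,200/1,377 = 9.586; ordering cost = 9.586 × £180 = £1,725.49
Average inventory = 1,377/2 = 688.5; holding cost = 688.5 × £2 = £1,377.00
Purchase cost = D·C = 13,200 × 146 = £1,927,200.00
Total = £1,725.49 + £1,377.00 + £1,927,200.00 = £1,930,302.49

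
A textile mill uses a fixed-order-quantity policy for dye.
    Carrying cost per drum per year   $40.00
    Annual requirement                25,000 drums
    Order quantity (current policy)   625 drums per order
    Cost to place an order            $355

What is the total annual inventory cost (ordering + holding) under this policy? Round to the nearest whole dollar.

$26,700

Orders/yr = 25,000/625 = 40.000; ordering cost = 40.000 × $355 = $14,200.00
Average inventory = 625/2 = 312.5; holding cost = 312.5 × $40 = $12,500.00
Total = $14,200.00 + $12,500.00 = $26,700.00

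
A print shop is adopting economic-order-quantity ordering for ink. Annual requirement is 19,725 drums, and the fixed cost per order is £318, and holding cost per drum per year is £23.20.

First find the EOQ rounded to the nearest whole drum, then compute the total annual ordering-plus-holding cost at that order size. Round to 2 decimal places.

£17,060.08

Q* = √(2·D·S / H) = √(2·19,725·318 / 23.2) = √540,737.1 ≈ 735.35 → Q = 735 drums
Orders/yr = 19,725/735 = 26.837; ordering cost = 26.837 × £318 = £8,534.08
Average inventory = 735/2 = 367.5; holding cost = 367.5 × £23.2 = £8,526.00
Total = £8,534.08 + £8,526.00 = £17,060.08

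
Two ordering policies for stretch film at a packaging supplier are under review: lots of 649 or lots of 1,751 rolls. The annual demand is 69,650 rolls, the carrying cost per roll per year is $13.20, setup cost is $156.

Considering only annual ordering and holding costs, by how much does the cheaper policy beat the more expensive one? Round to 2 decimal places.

TC(Q) = (D/Q)S + (Q/2)H
TC(649) = (69,650/649)×156 + (649/2)×13.2 = $21,025.16
TC(1,751) = (69,650/1,751)×156 + (1,751/2)×13.2 = $17,761.85
Lots of 1,751 are cheaper by $3,263.30.

$3,263.30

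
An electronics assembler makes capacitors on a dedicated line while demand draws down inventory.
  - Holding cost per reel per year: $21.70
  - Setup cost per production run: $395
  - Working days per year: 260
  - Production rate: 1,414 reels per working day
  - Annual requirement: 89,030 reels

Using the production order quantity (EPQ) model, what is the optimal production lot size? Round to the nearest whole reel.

d = 89,030/260 = 342.4231 reels/day;  effective holding cost H(1 − d/p) = 21.7·(1 − 342.4231/1414) = 16.44499
Q* = √(2DS / H_eff) = √(2·89,030·395 / 16.44499) ≈ 2,068.07

2,068 reels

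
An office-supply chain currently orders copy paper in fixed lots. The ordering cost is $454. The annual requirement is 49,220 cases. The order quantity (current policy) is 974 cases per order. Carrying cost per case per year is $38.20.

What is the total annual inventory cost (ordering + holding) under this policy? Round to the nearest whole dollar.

$41,546

Orders/yr = 49,220/974 = 50.534; ordering cost = 50.534 × $454 = $22,942.38
Average inventory = 974/2 = 487; holding cost = 487 × $38.2 = $18,603.40
Total = $22,942.38 + $18,603.40 = $41,545.78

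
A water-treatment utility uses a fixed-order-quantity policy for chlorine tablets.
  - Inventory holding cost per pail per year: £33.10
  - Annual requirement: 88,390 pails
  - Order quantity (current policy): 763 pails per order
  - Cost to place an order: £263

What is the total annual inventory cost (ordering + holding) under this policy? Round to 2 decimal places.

Orders/yr = 88,390/763 = 115.845; ordering cost = 115.845 × £263 = £30,467.33
Average inventory = 763/2 = 381.5; holding cost = 381.5 × £33.1 = £12,627.65
Total = £30,467.33 + £12,627.65 = £43,094.98

£43,094.98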